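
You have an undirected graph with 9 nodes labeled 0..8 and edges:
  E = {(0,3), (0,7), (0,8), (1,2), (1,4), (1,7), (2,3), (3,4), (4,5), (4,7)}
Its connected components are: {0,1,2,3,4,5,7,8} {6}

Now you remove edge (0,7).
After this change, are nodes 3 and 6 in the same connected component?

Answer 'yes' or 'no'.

Initial components: {0,1,2,3,4,5,7,8} {6}
Removing edge (0,7): not a bridge — component count unchanged at 2.
New components: {0,1,2,3,4,5,7,8} {6}
Are 3 and 6 in the same component? no

Answer: no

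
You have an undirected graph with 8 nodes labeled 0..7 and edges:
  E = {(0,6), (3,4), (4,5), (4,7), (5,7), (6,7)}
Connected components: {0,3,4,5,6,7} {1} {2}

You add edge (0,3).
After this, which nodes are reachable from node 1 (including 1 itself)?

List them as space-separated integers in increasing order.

Before: nodes reachable from 1: {1}
Adding (0,3): both endpoints already in same component. Reachability from 1 unchanged.
After: nodes reachable from 1: {1}

Answer: 1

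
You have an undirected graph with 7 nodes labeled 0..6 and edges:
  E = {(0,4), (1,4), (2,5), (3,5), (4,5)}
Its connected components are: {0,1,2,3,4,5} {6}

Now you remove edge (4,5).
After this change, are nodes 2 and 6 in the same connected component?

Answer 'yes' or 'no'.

Initial components: {0,1,2,3,4,5} {6}
Removing edge (4,5): it was a bridge — component count 2 -> 3.
New components: {0,1,4} {2,3,5} {6}
Are 2 and 6 in the same component? no

Answer: no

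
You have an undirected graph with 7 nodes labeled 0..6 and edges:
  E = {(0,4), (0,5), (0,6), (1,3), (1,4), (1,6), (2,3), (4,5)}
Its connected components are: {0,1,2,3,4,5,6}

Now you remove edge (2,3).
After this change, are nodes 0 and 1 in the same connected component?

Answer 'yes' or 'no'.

Initial components: {0,1,2,3,4,5,6}
Removing edge (2,3): it was a bridge — component count 1 -> 2.
New components: {0,1,3,4,5,6} {2}
Are 0 and 1 in the same component? yes

Answer: yes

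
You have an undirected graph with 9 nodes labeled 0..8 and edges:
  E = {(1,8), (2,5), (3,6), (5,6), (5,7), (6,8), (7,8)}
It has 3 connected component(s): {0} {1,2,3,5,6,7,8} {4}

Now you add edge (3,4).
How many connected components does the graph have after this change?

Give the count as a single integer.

Initial component count: 3
Add (3,4): merges two components. Count decreases: 3 -> 2.
New component count: 2

Answer: 2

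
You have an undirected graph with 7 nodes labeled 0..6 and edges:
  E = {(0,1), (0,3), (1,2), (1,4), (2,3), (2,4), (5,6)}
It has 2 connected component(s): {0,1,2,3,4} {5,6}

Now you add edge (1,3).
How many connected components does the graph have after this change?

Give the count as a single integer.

Answer: 2

Derivation:
Initial component count: 2
Add (1,3): endpoints already in same component. Count unchanged: 2.
New component count: 2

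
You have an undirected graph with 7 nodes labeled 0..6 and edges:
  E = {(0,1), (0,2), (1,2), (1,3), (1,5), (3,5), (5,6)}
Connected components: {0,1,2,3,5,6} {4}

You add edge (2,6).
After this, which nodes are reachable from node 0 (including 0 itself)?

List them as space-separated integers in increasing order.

Answer: 0 1 2 3 5 6

Derivation:
Before: nodes reachable from 0: {0,1,2,3,5,6}
Adding (2,6): both endpoints already in same component. Reachability from 0 unchanged.
After: nodes reachable from 0: {0,1,2,3,5,6}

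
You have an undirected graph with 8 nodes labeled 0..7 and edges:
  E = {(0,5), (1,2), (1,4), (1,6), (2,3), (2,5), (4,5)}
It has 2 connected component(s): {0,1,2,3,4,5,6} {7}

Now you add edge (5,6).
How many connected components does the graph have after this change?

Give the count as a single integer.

Initial component count: 2
Add (5,6): endpoints already in same component. Count unchanged: 2.
New component count: 2

Answer: 2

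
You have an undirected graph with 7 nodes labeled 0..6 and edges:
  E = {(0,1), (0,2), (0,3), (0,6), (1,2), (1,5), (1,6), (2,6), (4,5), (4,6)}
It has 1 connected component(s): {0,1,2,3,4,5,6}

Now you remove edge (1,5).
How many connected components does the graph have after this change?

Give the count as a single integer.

Answer: 1

Derivation:
Initial component count: 1
Remove (1,5): not a bridge. Count unchanged: 1.
  After removal, components: {0,1,2,3,4,5,6}
New component count: 1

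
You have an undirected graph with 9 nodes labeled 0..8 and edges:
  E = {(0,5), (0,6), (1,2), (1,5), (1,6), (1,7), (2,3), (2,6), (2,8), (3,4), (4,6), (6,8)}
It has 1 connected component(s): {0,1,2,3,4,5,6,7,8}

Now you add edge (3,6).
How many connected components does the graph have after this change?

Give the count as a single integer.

Answer: 1

Derivation:
Initial component count: 1
Add (3,6): endpoints already in same component. Count unchanged: 1.
New component count: 1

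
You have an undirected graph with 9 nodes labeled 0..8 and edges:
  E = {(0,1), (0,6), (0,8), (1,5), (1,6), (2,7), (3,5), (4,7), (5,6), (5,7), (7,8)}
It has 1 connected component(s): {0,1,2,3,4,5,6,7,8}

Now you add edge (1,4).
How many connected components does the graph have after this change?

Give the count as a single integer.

Initial component count: 1
Add (1,4): endpoints already in same component. Count unchanged: 1.
New component count: 1

Answer: 1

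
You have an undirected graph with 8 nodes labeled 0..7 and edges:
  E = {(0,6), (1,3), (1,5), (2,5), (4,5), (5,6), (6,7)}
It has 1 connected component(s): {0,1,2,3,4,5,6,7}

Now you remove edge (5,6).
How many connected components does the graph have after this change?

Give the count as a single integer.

Answer: 2

Derivation:
Initial component count: 1
Remove (5,6): it was a bridge. Count increases: 1 -> 2.
  After removal, components: {0,6,7} {1,2,3,4,5}
New component count: 2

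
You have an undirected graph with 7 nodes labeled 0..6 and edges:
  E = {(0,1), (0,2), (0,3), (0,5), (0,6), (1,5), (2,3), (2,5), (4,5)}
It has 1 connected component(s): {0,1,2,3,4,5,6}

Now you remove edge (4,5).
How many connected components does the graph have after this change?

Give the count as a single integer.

Initial component count: 1
Remove (4,5): it was a bridge. Count increases: 1 -> 2.
  After removal, components: {0,1,2,3,5,6} {4}
New component count: 2

Answer: 2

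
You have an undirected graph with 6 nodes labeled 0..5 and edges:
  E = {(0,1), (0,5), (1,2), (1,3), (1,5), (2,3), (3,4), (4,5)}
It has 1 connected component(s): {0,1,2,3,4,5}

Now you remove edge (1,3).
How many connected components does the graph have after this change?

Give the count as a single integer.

Answer: 1

Derivation:
Initial component count: 1
Remove (1,3): not a bridge. Count unchanged: 1.
  After removal, components: {0,1,2,3,4,5}
New component count: 1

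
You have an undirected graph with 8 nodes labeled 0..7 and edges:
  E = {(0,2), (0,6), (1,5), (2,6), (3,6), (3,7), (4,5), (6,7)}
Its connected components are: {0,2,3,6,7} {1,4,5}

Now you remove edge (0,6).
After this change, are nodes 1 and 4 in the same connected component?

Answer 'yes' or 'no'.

Initial components: {0,2,3,6,7} {1,4,5}
Removing edge (0,6): not a bridge — component count unchanged at 2.
New components: {0,2,3,6,7} {1,4,5}
Are 1 and 4 in the same component? yes

Answer: yes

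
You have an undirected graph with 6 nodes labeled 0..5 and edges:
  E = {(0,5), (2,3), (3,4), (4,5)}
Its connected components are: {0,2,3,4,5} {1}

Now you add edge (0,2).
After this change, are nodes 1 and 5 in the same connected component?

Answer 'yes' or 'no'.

Answer: no

Derivation:
Initial components: {0,2,3,4,5} {1}
Adding edge (0,2): both already in same component {0,2,3,4,5}. No change.
New components: {0,2,3,4,5} {1}
Are 1 and 5 in the same component? no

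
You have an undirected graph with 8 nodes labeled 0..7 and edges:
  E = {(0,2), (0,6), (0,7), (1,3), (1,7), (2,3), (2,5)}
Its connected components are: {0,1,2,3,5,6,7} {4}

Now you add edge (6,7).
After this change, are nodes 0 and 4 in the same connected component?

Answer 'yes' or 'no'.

Answer: no

Derivation:
Initial components: {0,1,2,3,5,6,7} {4}
Adding edge (6,7): both already in same component {0,1,2,3,5,6,7}. No change.
New components: {0,1,2,3,5,6,7} {4}
Are 0 and 4 in the same component? no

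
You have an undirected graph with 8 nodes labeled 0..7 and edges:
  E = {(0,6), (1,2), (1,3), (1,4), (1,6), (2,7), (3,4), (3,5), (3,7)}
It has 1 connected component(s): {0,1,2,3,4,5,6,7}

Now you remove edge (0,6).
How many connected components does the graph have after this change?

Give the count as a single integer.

Answer: 2

Derivation:
Initial component count: 1
Remove (0,6): it was a bridge. Count increases: 1 -> 2.
  After removal, components: {0} {1,2,3,4,5,6,7}
New component count: 2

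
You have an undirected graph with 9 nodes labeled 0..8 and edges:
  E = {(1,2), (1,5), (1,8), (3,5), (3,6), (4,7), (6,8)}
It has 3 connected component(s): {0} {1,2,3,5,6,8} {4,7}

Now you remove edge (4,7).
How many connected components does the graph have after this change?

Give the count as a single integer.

Answer: 4

Derivation:
Initial component count: 3
Remove (4,7): it was a bridge. Count increases: 3 -> 4.
  After removal, components: {0} {1,2,3,5,6,8} {4} {7}
New component count: 4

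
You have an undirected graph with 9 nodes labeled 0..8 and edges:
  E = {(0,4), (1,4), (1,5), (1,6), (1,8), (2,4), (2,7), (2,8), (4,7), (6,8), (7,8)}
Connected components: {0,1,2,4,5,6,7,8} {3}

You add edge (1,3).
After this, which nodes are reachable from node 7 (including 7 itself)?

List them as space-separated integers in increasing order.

Before: nodes reachable from 7: {0,1,2,4,5,6,7,8}
Adding (1,3): merges 7's component with another. Reachability grows.
After: nodes reachable from 7: {0,1,2,3,4,5,6,7,8}

Answer: 0 1 2 3 4 5 6 7 8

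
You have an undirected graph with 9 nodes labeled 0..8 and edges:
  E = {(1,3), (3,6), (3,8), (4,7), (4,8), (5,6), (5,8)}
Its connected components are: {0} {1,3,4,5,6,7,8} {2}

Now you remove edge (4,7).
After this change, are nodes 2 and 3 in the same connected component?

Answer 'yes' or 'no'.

Answer: no

Derivation:
Initial components: {0} {1,3,4,5,6,7,8} {2}
Removing edge (4,7): it was a bridge — component count 3 -> 4.
New components: {0} {1,3,4,5,6,8} {2} {7}
Are 2 and 3 in the same component? no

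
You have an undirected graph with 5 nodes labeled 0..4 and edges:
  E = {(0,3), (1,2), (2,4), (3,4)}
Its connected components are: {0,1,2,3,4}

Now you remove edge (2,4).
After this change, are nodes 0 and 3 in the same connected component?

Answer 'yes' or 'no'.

Answer: yes

Derivation:
Initial components: {0,1,2,3,4}
Removing edge (2,4): it was a bridge — component count 1 -> 2.
New components: {0,3,4} {1,2}
Are 0 and 3 in the same component? yes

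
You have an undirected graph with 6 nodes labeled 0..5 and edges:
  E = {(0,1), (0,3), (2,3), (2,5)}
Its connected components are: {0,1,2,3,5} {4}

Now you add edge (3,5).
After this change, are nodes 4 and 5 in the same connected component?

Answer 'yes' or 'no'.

Answer: no

Derivation:
Initial components: {0,1,2,3,5} {4}
Adding edge (3,5): both already in same component {0,1,2,3,5}. No change.
New components: {0,1,2,3,5} {4}
Are 4 and 5 in the same component? no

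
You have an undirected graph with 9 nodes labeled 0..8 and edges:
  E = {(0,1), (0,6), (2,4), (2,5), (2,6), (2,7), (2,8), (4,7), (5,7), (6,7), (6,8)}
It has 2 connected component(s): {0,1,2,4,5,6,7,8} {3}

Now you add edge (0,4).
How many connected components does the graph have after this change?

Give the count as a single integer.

Initial component count: 2
Add (0,4): endpoints already in same component. Count unchanged: 2.
New component count: 2

Answer: 2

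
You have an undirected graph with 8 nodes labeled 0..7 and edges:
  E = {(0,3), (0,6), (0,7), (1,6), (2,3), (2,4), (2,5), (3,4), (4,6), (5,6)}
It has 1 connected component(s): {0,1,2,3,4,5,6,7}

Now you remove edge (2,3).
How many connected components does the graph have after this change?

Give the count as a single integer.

Answer: 1

Derivation:
Initial component count: 1
Remove (2,3): not a bridge. Count unchanged: 1.
  After removal, components: {0,1,2,3,4,5,6,7}
New component count: 1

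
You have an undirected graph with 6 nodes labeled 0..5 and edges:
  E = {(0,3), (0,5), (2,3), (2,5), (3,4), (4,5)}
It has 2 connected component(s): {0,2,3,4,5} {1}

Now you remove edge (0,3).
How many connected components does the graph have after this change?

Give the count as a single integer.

Answer: 2

Derivation:
Initial component count: 2
Remove (0,3): not a bridge. Count unchanged: 2.
  After removal, components: {0,2,3,4,5} {1}
New component count: 2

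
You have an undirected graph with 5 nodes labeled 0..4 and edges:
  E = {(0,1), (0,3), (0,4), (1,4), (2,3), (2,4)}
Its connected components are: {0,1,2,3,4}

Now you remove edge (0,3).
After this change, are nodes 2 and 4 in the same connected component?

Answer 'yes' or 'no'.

Initial components: {0,1,2,3,4}
Removing edge (0,3): not a bridge — component count unchanged at 1.
New components: {0,1,2,3,4}
Are 2 and 4 in the same component? yes

Answer: yes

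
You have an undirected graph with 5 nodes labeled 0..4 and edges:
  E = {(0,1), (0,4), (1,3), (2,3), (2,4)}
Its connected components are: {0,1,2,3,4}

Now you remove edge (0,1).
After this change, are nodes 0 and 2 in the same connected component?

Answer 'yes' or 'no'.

Initial components: {0,1,2,3,4}
Removing edge (0,1): not a bridge — component count unchanged at 1.
New components: {0,1,2,3,4}
Are 0 and 2 in the same component? yes

Answer: yes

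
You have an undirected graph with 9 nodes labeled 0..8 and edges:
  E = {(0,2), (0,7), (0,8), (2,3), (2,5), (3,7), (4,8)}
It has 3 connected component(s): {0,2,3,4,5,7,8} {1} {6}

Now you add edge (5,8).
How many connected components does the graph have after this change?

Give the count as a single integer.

Answer: 3

Derivation:
Initial component count: 3
Add (5,8): endpoints already in same component. Count unchanged: 3.
New component count: 3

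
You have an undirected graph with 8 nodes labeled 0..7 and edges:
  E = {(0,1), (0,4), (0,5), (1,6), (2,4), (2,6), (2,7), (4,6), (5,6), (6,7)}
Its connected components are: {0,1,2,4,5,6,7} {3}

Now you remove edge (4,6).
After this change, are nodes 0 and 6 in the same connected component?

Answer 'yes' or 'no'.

Answer: yes

Derivation:
Initial components: {0,1,2,4,5,6,7} {3}
Removing edge (4,6): not a bridge — component count unchanged at 2.
New components: {0,1,2,4,5,6,7} {3}
Are 0 and 6 in the same component? yes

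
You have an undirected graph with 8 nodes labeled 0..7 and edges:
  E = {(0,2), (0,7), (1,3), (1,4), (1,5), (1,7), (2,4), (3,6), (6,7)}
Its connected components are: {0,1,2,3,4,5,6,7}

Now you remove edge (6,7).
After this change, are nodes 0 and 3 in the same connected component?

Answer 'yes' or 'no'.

Initial components: {0,1,2,3,4,5,6,7}
Removing edge (6,7): not a bridge — component count unchanged at 1.
New components: {0,1,2,3,4,5,6,7}
Are 0 and 3 in the same component? yes

Answer: yes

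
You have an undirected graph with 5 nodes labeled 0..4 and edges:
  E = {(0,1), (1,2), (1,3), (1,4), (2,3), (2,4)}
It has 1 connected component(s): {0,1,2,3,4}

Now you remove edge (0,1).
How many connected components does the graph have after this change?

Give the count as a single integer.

Initial component count: 1
Remove (0,1): it was a bridge. Count increases: 1 -> 2.
  After removal, components: {0} {1,2,3,4}
New component count: 2

Answer: 2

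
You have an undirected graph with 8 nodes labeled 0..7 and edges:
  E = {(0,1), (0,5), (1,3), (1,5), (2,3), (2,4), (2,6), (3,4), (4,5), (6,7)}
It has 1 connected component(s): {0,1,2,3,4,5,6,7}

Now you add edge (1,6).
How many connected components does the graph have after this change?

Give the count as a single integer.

Initial component count: 1
Add (1,6): endpoints already in same component. Count unchanged: 1.
New component count: 1

Answer: 1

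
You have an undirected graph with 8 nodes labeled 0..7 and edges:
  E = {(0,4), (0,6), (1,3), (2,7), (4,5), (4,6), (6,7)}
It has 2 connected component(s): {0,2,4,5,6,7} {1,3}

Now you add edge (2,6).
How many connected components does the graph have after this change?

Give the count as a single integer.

Initial component count: 2
Add (2,6): endpoints already in same component. Count unchanged: 2.
New component count: 2

Answer: 2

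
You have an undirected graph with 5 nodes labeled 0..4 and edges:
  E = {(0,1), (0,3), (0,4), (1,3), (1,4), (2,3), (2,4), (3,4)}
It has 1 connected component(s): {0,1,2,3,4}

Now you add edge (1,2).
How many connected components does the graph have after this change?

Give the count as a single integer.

Initial component count: 1
Add (1,2): endpoints already in same component. Count unchanged: 1.
New component count: 1

Answer: 1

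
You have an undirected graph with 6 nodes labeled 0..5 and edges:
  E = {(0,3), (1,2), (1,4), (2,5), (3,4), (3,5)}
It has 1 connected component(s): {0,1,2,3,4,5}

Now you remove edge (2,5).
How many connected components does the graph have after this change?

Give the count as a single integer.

Answer: 1

Derivation:
Initial component count: 1
Remove (2,5): not a bridge. Count unchanged: 1.
  After removal, components: {0,1,2,3,4,5}
New component count: 1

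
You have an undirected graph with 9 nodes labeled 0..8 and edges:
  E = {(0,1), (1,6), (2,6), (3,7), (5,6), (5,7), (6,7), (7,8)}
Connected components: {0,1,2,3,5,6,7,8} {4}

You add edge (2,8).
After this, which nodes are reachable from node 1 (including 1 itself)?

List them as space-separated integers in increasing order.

Answer: 0 1 2 3 5 6 7 8

Derivation:
Before: nodes reachable from 1: {0,1,2,3,5,6,7,8}
Adding (2,8): both endpoints already in same component. Reachability from 1 unchanged.
After: nodes reachable from 1: {0,1,2,3,5,6,7,8}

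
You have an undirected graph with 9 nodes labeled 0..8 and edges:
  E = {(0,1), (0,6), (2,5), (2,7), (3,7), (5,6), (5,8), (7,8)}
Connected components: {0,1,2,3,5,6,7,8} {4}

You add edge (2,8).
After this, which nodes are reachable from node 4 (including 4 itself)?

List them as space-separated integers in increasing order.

Before: nodes reachable from 4: {4}
Adding (2,8): both endpoints already in same component. Reachability from 4 unchanged.
After: nodes reachable from 4: {4}

Answer: 4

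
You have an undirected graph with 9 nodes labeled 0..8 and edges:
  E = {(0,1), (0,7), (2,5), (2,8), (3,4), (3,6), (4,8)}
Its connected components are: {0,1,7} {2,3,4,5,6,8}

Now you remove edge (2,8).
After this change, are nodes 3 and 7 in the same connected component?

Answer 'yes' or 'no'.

Initial components: {0,1,7} {2,3,4,5,6,8}
Removing edge (2,8): it was a bridge — component count 2 -> 3.
New components: {0,1,7} {2,5} {3,4,6,8}
Are 3 and 7 in the same component? no

Answer: no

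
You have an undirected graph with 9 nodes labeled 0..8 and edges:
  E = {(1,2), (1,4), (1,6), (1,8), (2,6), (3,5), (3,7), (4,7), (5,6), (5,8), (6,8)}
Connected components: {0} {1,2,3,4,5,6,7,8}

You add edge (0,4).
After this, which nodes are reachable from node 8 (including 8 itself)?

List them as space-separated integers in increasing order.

Before: nodes reachable from 8: {1,2,3,4,5,6,7,8}
Adding (0,4): merges 8's component with another. Reachability grows.
After: nodes reachable from 8: {0,1,2,3,4,5,6,7,8}

Answer: 0 1 2 3 4 5 6 7 8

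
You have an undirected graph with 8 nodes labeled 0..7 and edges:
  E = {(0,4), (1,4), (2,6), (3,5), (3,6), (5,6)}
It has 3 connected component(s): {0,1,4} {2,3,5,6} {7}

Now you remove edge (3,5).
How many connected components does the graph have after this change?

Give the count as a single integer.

Initial component count: 3
Remove (3,5): not a bridge. Count unchanged: 3.
  After removal, components: {0,1,4} {2,3,5,6} {7}
New component count: 3

Answer: 3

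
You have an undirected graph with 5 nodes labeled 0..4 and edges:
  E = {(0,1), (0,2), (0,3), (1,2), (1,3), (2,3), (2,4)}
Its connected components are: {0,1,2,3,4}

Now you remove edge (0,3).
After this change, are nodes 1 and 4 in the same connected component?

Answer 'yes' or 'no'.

Answer: yes

Derivation:
Initial components: {0,1,2,3,4}
Removing edge (0,3): not a bridge — component count unchanged at 1.
New components: {0,1,2,3,4}
Are 1 and 4 in the same component? yes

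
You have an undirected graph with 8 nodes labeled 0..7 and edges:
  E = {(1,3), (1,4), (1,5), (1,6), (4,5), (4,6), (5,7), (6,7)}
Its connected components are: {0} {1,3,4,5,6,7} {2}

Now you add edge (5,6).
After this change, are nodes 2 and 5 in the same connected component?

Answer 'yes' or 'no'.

Answer: no

Derivation:
Initial components: {0} {1,3,4,5,6,7} {2}
Adding edge (5,6): both already in same component {1,3,4,5,6,7}. No change.
New components: {0} {1,3,4,5,6,7} {2}
Are 2 and 5 in the same component? no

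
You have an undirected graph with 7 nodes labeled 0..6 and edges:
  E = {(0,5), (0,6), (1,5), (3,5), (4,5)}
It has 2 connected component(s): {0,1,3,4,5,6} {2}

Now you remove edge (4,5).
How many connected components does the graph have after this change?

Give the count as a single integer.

Answer: 3

Derivation:
Initial component count: 2
Remove (4,5): it was a bridge. Count increases: 2 -> 3.
  After removal, components: {0,1,3,5,6} {2} {4}
New component count: 3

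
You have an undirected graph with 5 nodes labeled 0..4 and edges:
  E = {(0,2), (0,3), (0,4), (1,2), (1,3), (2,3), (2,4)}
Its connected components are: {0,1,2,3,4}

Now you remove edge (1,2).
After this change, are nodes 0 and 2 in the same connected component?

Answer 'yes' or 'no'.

Initial components: {0,1,2,3,4}
Removing edge (1,2): not a bridge — component count unchanged at 1.
New components: {0,1,2,3,4}
Are 0 and 2 in the same component? yes

Answer: yes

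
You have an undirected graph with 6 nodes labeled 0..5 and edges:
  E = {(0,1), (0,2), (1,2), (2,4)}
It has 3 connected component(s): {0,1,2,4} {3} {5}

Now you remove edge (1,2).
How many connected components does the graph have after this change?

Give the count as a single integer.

Answer: 3

Derivation:
Initial component count: 3
Remove (1,2): not a bridge. Count unchanged: 3.
  After removal, components: {0,1,2,4} {3} {5}
New component count: 3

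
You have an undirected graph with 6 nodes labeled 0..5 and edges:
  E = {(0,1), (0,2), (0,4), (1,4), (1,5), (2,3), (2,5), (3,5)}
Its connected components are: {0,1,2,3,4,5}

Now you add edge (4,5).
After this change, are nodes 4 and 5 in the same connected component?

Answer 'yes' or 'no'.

Answer: yes

Derivation:
Initial components: {0,1,2,3,4,5}
Adding edge (4,5): both already in same component {0,1,2,3,4,5}. No change.
New components: {0,1,2,3,4,5}
Are 4 and 5 in the same component? yes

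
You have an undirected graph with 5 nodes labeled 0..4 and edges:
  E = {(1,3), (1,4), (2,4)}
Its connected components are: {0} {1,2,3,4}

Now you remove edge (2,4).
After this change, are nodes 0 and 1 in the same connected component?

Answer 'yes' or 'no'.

Initial components: {0} {1,2,3,4}
Removing edge (2,4): it was a bridge — component count 2 -> 3.
New components: {0} {1,3,4} {2}
Are 0 and 1 in the same component? no

Answer: no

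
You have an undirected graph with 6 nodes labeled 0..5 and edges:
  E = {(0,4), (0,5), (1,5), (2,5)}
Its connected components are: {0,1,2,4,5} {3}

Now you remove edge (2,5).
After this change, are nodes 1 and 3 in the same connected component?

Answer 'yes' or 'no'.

Initial components: {0,1,2,4,5} {3}
Removing edge (2,5): it was a bridge — component count 2 -> 3.
New components: {0,1,4,5} {2} {3}
Are 1 and 3 in the same component? no

Answer: no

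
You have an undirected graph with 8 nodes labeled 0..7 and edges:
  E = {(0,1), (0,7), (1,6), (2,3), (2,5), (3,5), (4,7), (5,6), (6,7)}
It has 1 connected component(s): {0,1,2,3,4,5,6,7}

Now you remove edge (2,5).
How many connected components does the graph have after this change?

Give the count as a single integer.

Answer: 1

Derivation:
Initial component count: 1
Remove (2,5): not a bridge. Count unchanged: 1.
  After removal, components: {0,1,2,3,4,5,6,7}
New component count: 1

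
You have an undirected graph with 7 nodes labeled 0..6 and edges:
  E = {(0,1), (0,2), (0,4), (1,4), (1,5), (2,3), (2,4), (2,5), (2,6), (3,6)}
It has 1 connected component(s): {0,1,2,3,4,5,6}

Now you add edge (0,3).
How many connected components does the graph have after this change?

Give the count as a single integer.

Answer: 1

Derivation:
Initial component count: 1
Add (0,3): endpoints already in same component. Count unchanged: 1.
New component count: 1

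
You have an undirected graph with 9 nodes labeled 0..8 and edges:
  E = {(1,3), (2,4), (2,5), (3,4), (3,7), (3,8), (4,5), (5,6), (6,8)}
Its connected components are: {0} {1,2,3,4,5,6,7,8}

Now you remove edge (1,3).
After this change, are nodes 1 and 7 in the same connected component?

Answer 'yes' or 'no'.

Answer: no

Derivation:
Initial components: {0} {1,2,3,4,5,6,7,8}
Removing edge (1,3): it was a bridge — component count 2 -> 3.
New components: {0} {1} {2,3,4,5,6,7,8}
Are 1 and 7 in the same component? no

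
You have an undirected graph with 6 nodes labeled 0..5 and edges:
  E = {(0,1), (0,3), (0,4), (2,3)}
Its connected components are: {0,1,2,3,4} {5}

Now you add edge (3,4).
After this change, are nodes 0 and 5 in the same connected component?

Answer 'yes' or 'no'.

Initial components: {0,1,2,3,4} {5}
Adding edge (3,4): both already in same component {0,1,2,3,4}. No change.
New components: {0,1,2,3,4} {5}
Are 0 and 5 in the same component? no

Answer: no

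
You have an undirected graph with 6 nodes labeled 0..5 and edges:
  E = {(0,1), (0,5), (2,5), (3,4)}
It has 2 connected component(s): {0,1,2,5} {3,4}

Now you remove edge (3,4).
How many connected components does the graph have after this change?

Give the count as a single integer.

Answer: 3

Derivation:
Initial component count: 2
Remove (3,4): it was a bridge. Count increases: 2 -> 3.
  After removal, components: {0,1,2,5} {3} {4}
New component count: 3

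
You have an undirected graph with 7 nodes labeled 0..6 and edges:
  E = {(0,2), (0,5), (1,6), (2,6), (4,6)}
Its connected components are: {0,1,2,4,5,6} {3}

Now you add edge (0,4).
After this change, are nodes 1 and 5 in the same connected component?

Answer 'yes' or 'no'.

Answer: yes

Derivation:
Initial components: {0,1,2,4,5,6} {3}
Adding edge (0,4): both already in same component {0,1,2,4,5,6}. No change.
New components: {0,1,2,4,5,6} {3}
Are 1 and 5 in the same component? yes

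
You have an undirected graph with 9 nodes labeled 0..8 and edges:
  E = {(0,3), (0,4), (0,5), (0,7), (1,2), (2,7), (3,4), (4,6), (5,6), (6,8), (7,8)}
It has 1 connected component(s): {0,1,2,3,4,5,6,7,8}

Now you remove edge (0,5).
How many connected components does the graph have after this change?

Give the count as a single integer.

Answer: 1

Derivation:
Initial component count: 1
Remove (0,5): not a bridge. Count unchanged: 1.
  After removal, components: {0,1,2,3,4,5,6,7,8}
New component count: 1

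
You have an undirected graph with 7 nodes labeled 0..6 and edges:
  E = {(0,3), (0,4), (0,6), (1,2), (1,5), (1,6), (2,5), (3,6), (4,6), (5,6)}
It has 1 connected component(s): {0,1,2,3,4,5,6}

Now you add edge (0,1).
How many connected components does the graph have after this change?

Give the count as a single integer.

Answer: 1

Derivation:
Initial component count: 1
Add (0,1): endpoints already in same component. Count unchanged: 1.
New component count: 1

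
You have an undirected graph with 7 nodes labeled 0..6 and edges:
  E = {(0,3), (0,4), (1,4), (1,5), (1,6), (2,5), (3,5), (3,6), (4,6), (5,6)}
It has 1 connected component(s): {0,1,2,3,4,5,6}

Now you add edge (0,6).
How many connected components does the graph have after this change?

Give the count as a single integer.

Answer: 1

Derivation:
Initial component count: 1
Add (0,6): endpoints already in same component. Count unchanged: 1.
New component count: 1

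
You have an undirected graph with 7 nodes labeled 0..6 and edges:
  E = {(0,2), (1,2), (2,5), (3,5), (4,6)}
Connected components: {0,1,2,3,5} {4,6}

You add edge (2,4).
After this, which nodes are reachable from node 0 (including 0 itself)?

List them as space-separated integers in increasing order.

Answer: 0 1 2 3 4 5 6

Derivation:
Before: nodes reachable from 0: {0,1,2,3,5}
Adding (2,4): merges 0's component with another. Reachability grows.
After: nodes reachable from 0: {0,1,2,3,4,5,6}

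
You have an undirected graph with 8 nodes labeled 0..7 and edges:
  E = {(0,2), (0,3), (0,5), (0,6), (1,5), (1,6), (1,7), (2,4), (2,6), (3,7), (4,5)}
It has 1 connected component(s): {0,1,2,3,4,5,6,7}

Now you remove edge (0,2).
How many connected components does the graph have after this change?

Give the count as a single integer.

Initial component count: 1
Remove (0,2): not a bridge. Count unchanged: 1.
  After removal, components: {0,1,2,3,4,5,6,7}
New component count: 1

Answer: 1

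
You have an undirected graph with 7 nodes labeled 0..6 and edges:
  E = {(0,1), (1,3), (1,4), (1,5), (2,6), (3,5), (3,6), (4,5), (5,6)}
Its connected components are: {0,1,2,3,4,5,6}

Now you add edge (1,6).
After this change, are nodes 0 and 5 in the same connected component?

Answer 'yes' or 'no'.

Initial components: {0,1,2,3,4,5,6}
Adding edge (1,6): both already in same component {0,1,2,3,4,5,6}. No change.
New components: {0,1,2,3,4,5,6}
Are 0 and 5 in the same component? yes

Answer: yes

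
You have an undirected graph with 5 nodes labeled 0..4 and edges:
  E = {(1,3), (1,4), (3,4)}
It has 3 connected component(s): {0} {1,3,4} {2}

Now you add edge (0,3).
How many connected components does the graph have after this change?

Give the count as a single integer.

Answer: 2

Derivation:
Initial component count: 3
Add (0,3): merges two components. Count decreases: 3 -> 2.
New component count: 2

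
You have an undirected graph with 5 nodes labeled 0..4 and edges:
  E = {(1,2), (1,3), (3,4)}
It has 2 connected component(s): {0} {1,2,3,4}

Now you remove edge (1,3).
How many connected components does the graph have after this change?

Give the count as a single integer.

Initial component count: 2
Remove (1,3): it was a bridge. Count increases: 2 -> 3.
  After removal, components: {0} {1,2} {3,4}
New component count: 3

Answer: 3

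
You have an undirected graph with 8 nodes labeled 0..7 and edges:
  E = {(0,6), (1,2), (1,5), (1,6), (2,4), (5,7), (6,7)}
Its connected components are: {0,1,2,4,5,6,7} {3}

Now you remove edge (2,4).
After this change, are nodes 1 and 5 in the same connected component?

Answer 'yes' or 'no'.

Answer: yes

Derivation:
Initial components: {0,1,2,4,5,6,7} {3}
Removing edge (2,4): it was a bridge — component count 2 -> 3.
New components: {0,1,2,5,6,7} {3} {4}
Are 1 and 5 in the same component? yes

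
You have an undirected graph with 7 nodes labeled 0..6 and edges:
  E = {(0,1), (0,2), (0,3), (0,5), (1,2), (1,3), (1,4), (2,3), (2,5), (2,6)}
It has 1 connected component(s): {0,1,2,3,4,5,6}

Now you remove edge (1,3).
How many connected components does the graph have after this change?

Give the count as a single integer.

Initial component count: 1
Remove (1,3): not a bridge. Count unchanged: 1.
  After removal, components: {0,1,2,3,4,5,6}
New component count: 1

Answer: 1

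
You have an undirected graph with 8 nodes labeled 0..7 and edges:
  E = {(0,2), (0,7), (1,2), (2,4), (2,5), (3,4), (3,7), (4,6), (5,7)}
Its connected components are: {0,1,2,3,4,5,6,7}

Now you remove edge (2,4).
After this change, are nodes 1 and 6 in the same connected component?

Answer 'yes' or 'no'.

Answer: yes

Derivation:
Initial components: {0,1,2,3,4,5,6,7}
Removing edge (2,4): not a bridge — component count unchanged at 1.
New components: {0,1,2,3,4,5,6,7}
Are 1 and 6 in the same component? yes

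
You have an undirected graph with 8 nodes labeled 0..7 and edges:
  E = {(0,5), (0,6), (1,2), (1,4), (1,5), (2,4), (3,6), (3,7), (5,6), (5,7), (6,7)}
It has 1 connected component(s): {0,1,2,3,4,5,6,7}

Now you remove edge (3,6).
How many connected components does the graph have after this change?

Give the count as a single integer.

Initial component count: 1
Remove (3,6): not a bridge. Count unchanged: 1.
  After removal, components: {0,1,2,3,4,5,6,7}
New component count: 1

Answer: 1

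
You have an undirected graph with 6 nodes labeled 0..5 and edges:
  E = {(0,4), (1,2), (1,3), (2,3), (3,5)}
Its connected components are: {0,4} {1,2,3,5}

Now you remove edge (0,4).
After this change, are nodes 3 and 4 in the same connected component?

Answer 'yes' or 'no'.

Answer: no

Derivation:
Initial components: {0,4} {1,2,3,5}
Removing edge (0,4): it was a bridge — component count 2 -> 3.
New components: {0} {1,2,3,5} {4}
Are 3 and 4 in the same component? no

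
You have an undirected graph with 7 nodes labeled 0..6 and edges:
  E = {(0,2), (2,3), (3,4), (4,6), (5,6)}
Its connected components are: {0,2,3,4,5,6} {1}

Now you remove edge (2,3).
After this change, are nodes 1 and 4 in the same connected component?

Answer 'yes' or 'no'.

Answer: no

Derivation:
Initial components: {0,2,3,4,5,6} {1}
Removing edge (2,3): it was a bridge — component count 2 -> 3.
New components: {0,2} {1} {3,4,5,6}
Are 1 and 4 in the same component? no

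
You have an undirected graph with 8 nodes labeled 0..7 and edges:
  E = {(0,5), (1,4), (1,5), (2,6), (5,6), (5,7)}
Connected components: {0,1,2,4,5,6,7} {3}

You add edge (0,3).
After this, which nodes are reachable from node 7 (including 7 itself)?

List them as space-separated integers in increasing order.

Answer: 0 1 2 3 4 5 6 7

Derivation:
Before: nodes reachable from 7: {0,1,2,4,5,6,7}
Adding (0,3): merges 7's component with another. Reachability grows.
After: nodes reachable from 7: {0,1,2,3,4,5,6,7}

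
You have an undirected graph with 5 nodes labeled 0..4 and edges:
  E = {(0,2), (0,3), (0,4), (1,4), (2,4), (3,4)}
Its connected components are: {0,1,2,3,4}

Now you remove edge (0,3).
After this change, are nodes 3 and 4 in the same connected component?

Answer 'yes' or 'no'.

Answer: yes

Derivation:
Initial components: {0,1,2,3,4}
Removing edge (0,3): not a bridge — component count unchanged at 1.
New components: {0,1,2,3,4}
Are 3 and 4 in the same component? yes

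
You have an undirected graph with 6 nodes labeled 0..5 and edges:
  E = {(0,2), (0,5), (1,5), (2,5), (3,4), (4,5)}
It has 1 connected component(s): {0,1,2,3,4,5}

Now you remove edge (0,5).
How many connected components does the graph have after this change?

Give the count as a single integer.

Initial component count: 1
Remove (0,5): not a bridge. Count unchanged: 1.
  After removal, components: {0,1,2,3,4,5}
New component count: 1

Answer: 1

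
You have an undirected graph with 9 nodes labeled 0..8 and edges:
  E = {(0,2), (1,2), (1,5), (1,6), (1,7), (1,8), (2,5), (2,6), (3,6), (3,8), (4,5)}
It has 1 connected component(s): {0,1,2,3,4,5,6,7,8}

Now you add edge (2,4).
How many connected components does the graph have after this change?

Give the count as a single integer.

Answer: 1

Derivation:
Initial component count: 1
Add (2,4): endpoints already in same component. Count unchanged: 1.
New component count: 1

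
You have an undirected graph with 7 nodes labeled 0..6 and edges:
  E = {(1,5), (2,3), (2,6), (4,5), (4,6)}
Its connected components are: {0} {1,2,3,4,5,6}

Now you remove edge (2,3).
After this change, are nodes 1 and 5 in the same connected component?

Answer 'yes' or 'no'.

Answer: yes

Derivation:
Initial components: {0} {1,2,3,4,5,6}
Removing edge (2,3): it was a bridge — component count 2 -> 3.
New components: {0} {1,2,4,5,6} {3}
Are 1 and 5 in the same component? yes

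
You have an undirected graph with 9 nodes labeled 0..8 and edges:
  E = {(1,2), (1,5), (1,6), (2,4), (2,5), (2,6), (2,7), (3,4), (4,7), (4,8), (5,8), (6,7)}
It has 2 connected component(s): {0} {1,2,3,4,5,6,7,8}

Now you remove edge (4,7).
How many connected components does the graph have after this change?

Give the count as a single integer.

Answer: 2

Derivation:
Initial component count: 2
Remove (4,7): not a bridge. Count unchanged: 2.
  After removal, components: {0} {1,2,3,4,5,6,7,8}
New component count: 2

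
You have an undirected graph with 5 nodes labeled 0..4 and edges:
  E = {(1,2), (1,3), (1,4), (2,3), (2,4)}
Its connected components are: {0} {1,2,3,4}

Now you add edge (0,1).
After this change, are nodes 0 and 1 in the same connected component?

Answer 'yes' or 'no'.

Initial components: {0} {1,2,3,4}
Adding edge (0,1): merges {0} and {1,2,3,4}.
New components: {0,1,2,3,4}
Are 0 and 1 in the same component? yes

Answer: yes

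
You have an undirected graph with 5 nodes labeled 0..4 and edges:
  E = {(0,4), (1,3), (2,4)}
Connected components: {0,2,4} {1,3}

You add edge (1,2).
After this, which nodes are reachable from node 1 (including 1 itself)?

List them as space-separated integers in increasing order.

Before: nodes reachable from 1: {1,3}
Adding (1,2): merges 1's component with another. Reachability grows.
After: nodes reachable from 1: {0,1,2,3,4}

Answer: 0 1 2 3 4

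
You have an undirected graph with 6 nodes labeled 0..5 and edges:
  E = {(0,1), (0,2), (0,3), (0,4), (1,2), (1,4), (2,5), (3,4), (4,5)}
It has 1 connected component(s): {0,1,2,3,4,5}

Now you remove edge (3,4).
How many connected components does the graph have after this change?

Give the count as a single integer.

Initial component count: 1
Remove (3,4): not a bridge. Count unchanged: 1.
  After removal, components: {0,1,2,3,4,5}
New component count: 1

Answer: 1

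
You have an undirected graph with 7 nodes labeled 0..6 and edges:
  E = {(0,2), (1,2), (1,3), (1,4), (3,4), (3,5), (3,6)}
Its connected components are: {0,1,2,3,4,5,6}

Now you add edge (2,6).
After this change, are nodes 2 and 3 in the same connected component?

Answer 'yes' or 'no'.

Answer: yes

Derivation:
Initial components: {0,1,2,3,4,5,6}
Adding edge (2,6): both already in same component {0,1,2,3,4,5,6}. No change.
New components: {0,1,2,3,4,5,6}
Are 2 and 3 in the same component? yes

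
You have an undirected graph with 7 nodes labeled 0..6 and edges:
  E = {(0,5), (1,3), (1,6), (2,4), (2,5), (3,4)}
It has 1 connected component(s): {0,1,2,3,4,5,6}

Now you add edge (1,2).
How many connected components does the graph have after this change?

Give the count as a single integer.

Answer: 1

Derivation:
Initial component count: 1
Add (1,2): endpoints already in same component. Count unchanged: 1.
New component count: 1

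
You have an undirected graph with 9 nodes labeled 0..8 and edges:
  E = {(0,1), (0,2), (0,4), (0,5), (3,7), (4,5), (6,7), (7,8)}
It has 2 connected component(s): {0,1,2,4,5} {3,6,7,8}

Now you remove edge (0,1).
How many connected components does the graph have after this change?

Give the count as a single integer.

Initial component count: 2
Remove (0,1): it was a bridge. Count increases: 2 -> 3.
  After removal, components: {0,2,4,5} {1} {3,6,7,8}
New component count: 3

Answer: 3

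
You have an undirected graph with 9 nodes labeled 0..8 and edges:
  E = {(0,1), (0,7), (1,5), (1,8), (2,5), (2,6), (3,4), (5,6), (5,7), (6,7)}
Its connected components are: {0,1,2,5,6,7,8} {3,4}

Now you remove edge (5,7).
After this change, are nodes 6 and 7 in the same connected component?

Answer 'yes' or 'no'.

Initial components: {0,1,2,5,6,7,8} {3,4}
Removing edge (5,7): not a bridge — component count unchanged at 2.
New components: {0,1,2,5,6,7,8} {3,4}
Are 6 and 7 in the same component? yes

Answer: yes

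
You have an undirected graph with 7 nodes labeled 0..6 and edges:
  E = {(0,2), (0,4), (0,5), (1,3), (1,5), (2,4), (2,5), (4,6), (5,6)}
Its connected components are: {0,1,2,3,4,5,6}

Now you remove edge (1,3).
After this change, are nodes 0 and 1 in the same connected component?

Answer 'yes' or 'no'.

Initial components: {0,1,2,3,4,5,6}
Removing edge (1,3): it was a bridge — component count 1 -> 2.
New components: {0,1,2,4,5,6} {3}
Are 0 and 1 in the same component? yes

Answer: yes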